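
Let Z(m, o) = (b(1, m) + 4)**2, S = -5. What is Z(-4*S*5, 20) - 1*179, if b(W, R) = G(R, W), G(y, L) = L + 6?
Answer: -58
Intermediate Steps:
G(y, L) = 6 + L
b(W, R) = 6 + W
Z(m, o) = 121 (Z(m, o) = ((6 + 1) + 4)**2 = (7 + 4)**2 = 11**2 = 121)
Z(-4*S*5, 20) - 1*179 = 121 - 1*179 = 121 - 179 = -58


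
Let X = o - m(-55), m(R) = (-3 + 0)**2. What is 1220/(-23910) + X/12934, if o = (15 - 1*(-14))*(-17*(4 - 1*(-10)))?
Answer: -18102149/30925194 ≈ -0.58535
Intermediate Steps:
m(R) = 9 (m(R) = (-3)**2 = 9)
o = -6902 (o = (15 + 14)*(-17*(4 + 10)) = 29*(-17*14) = 29*(-238) = -6902)
X = -6911 (X = -6902 - 1*9 = -6902 - 9 = -6911)
1220/(-23910) + X/12934 = 1220/(-23910) - 6911/12934 = 1220*(-1/23910) - 6911*1/12934 = -122/2391 - 6911/12934 = -18102149/30925194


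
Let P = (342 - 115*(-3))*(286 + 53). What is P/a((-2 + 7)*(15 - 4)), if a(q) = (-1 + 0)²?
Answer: 232893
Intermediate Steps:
a(q) = 1 (a(q) = (-1)² = 1)
P = 232893 (P = (342 + 345)*339 = 687*339 = 232893)
P/a((-2 + 7)*(15 - 4)) = 232893/1 = 232893*1 = 232893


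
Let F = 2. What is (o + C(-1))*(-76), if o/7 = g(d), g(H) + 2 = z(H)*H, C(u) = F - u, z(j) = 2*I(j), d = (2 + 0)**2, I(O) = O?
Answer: -16188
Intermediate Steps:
d = 4 (d = 2**2 = 4)
z(j) = 2*j
C(u) = 2 - u
g(H) = -2 + 2*H**2 (g(H) = -2 + (2*H)*H = -2 + 2*H**2)
o = 210 (o = 7*(-2 + 2*4**2) = 7*(-2 + 2*16) = 7*(-2 + 32) = 7*30 = 210)
(o + C(-1))*(-76) = (210 + (2 - 1*(-1)))*(-76) = (210 + (2 + 1))*(-76) = (210 + 3)*(-76) = 213*(-76) = -16188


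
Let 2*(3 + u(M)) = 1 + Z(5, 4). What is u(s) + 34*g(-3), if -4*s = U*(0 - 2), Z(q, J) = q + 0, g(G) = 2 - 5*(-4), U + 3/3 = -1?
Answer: 748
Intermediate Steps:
U = -2 (U = -1 - 1 = -2)
g(G) = 22 (g(G) = 2 + 20 = 22)
Z(q, J) = q
s = -1 (s = -(-1)*(0 - 2)/2 = -(-1)*(-2)/2 = -1/4*4 = -1)
u(M) = 0 (u(M) = -3 + (1 + 5)/2 = -3 + (1/2)*6 = -3 + 3 = 0)
u(s) + 34*g(-3) = 0 + 34*22 = 0 + 748 = 748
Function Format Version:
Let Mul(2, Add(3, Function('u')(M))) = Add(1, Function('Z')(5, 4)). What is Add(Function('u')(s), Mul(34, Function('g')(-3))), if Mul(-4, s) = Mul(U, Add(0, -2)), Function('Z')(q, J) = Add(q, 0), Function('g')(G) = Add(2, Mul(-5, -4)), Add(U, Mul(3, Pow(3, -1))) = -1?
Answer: 748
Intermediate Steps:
U = -2 (U = Add(-1, -1) = -2)
Function('g')(G) = 22 (Function('g')(G) = Add(2, 20) = 22)
Function('Z')(q, J) = q
s = -1 (s = Mul(Rational(-1, 4), Mul(-2, Add(0, -2))) = Mul(Rational(-1, 4), Mul(-2, -2)) = Mul(Rational(-1, 4), 4) = -1)
Function('u')(M) = 0 (Function('u')(M) = Add(-3, Mul(Rational(1, 2), Add(1, 5))) = Add(-3, Mul(Rational(1, 2), 6)) = Add(-3, 3) = 0)
Add(Function('u')(s), Mul(34, Function('g')(-3))) = Add(0, Mul(34, 22)) = Add(0, 748) = 748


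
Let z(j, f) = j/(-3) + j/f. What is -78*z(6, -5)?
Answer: 1248/5 ≈ 249.60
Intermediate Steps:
z(j, f) = -j/3 + j/f (z(j, f) = j*(-1/3) + j/f = -j/3 + j/f)
-78*z(6, -5) = -78*(-1/3*6 + 6/(-5)) = -78*(-2 + 6*(-1/5)) = -78*(-2 - 6/5) = -78*(-16/5) = 1248/5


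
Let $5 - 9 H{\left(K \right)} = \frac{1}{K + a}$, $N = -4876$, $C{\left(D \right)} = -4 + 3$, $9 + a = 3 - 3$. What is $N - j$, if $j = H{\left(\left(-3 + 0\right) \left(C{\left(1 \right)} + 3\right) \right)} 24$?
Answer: $- \frac{220028}{45} \approx -4889.5$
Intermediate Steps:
$a = -9$ ($a = -9 + \left(3 - 3\right) = -9 + 0 = -9$)
$C{\left(D \right)} = -1$
$H{\left(K \right)} = \frac{5}{9} - \frac{1}{9 \left(-9 + K\right)}$ ($H{\left(K \right)} = \frac{5}{9} - \frac{1}{9 \left(K - 9\right)} = \frac{5}{9} - \frac{1}{9 \left(-9 + K\right)}$)
$j = \frac{608}{45}$ ($j = \frac{-46 + 5 \left(-3 + 0\right) \left(-1 + 3\right)}{9 \left(-9 + \left(-3 + 0\right) \left(-1 + 3\right)\right)} 24 = \frac{-46 + 5 \left(\left(-3\right) 2\right)}{9 \left(-9 - 6\right)} 24 = \frac{-46 + 5 \left(-6\right)}{9 \left(-9 - 6\right)} 24 = \frac{-46 - 30}{9 \left(-15\right)} 24 = \frac{1}{9} \left(- \frac{1}{15}\right) \left(-76\right) 24 = \frac{76}{135} \cdot 24 = \frac{608}{45} \approx 13.511$)
$N - j = -4876 - \frac{608}{45} = - \frac{220028}{45}$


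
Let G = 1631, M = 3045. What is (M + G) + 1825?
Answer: 6501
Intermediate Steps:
(M + G) + 1825 = (3045 + 1631) + 1825 = 4676 + 1825 = 6501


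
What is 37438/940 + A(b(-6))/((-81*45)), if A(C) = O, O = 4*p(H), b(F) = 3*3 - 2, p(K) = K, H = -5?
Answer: 13648031/342630 ≈ 39.833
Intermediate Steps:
b(F) = 7 (b(F) = 9 - 2 = 7)
O = -20 (O = 4*(-5) = -20)
A(C) = -20
37438/940 + A(b(-6))/((-81*45)) = 37438/940 - 20/((-81*45)) = 37438*(1/940) - 20/(-3645) = 18719/470 - 20*(-1/3645) = 18719/470 + 4/729 = 13648031/342630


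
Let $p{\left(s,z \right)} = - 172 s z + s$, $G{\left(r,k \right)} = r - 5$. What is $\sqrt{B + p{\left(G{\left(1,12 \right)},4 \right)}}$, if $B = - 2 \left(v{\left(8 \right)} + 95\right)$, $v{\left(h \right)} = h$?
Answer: $\sqrt{2542} \approx 50.418$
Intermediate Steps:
$G{\left(r,k \right)} = -5 + r$
$B = -206$ ($B = - 2 \left(8 + 95\right) = \left(-2\right) 103 = -206$)
$p{\left(s,z \right)} = s - 172 s z$ ($p{\left(s,z \right)} = - 172 s z + s = s - 172 s z$)
$\sqrt{B + p{\left(G{\left(1,12 \right)},4 \right)}} = \sqrt{-206 + \left(-5 + 1\right) \left(1 - 688\right)} = \sqrt{-206 - 4 \left(1 - 688\right)} = \sqrt{-206 - -2748} = \sqrt{-206 + 2748} = \sqrt{2542}$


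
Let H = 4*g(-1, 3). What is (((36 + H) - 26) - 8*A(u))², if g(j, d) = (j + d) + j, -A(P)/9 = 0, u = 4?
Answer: 196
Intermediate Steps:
A(P) = 0 (A(P) = -9*0 = 0)
g(j, d) = d + 2*j (g(j, d) = (d + j) + j = d + 2*j)
H = 4 (H = 4*(3 + 2*(-1)) = 4*(3 - 2) = 4*1 = 4)
(((36 + H) - 26) - 8*A(u))² = (((36 + 4) - 26) - 8*0)² = ((40 - 26) + 0)² = (14 + 0)² = 14² = 196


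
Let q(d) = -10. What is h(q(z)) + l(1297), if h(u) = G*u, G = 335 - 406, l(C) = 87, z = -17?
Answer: 797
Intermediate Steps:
G = -71
h(u) = -71*u
h(q(z)) + l(1297) = -71*(-10) + 87 = 710 + 87 = 797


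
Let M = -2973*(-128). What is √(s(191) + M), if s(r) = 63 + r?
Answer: √380798 ≈ 617.09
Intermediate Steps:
M = 380544
√(s(191) + M) = √((63 + 191) + 380544) = √(254 + 380544) = √380798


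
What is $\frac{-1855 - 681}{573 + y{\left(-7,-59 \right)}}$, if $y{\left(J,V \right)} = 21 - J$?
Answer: $- \frac{2536}{601} \approx -4.2196$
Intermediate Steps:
$\frac{-1855 - 681}{573 + y{\left(-7,-59 \right)}} = \frac{-1855 - 681}{573 + \left(21 - -7\right)} = - \frac{2536}{573 + \left(21 + 7\right)} = - \frac{2536}{573 + 28} = - \frac{2536}{601}$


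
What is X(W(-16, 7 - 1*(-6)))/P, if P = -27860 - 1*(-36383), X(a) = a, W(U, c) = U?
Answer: -16/8523 ≈ -0.0018773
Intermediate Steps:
P = 8523 (P = -27860 + 36383 = 8523)
X(W(-16, 7 - 1*(-6)))/P = -16/8523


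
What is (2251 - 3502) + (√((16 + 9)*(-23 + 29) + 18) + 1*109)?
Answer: -1142 + 2*√42 ≈ -1129.0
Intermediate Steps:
(2251 - 3502) + (√((16 + 9)*(-23 + 29) + 18) + 1*109) = -1251 + (√(25*6 + 18) + 109) = -1251 + (√(150 + 18) + 109) = -1251 + (√168 + 109) = -1251 + (2*√42 + 109) = -1251 + (109 + 2*√42) = -1142 + 2*√42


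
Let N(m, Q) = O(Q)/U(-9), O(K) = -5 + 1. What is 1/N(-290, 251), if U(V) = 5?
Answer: -5/4 ≈ -1.2500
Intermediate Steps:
O(K) = -4
N(m, Q) = -⅘ (N(m, Q) = -4/5 = -4*⅕ = -⅘)
1/N(-290, 251) = 1/(-⅘) = -5/4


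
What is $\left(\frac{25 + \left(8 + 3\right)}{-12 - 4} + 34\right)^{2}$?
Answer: $\frac{16129}{16} \approx 1008.1$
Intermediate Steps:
$\left(\frac{25 + \left(8 + 3\right)}{-12 - 4} + 34\right)^{2} = \left(\frac{25 + 11}{-16} + 34\right)^{2} = \left(36 \left(- \frac{1}{16}\right) + 34\right)^{2} = \left(- \frac{9}{4} + 34\right)^{2} = \left(\frac{127}{4}\right)^{2} = \frac{16129}{16}$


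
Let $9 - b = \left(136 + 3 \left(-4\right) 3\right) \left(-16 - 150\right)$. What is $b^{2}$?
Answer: $275858881$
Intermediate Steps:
$b = 16609$ ($b = 9 - \left(136 + 3 \left(-4\right) 3\right) \left(-16 - 150\right) = 9 - \left(136 - 36\right) \left(-166\right) = 9 - 100 \left(-166\right) = 9 - -16600 = 9 + 16600 = 16609$)
$b^{2} = 16609^{2} = 275858881$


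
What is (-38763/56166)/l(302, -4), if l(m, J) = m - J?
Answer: -4307/1909644 ≈ -0.0022554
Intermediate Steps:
(-38763/56166)/l(302, -4) = (-38763/56166)/(302 - 1*(-4)) = (-38763*1/56166)/(302 + 4) = -12921/18722/306 = -12921/18722*1/306 = -4307/1909644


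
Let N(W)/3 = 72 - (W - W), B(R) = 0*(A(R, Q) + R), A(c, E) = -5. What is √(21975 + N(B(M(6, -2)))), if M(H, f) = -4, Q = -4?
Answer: √22191 ≈ 148.97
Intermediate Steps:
B(R) = 0 (B(R) = 0*(-5 + R) = 0)
N(W) = 216 (N(W) = 3*(72 - (W - W)) = 3*(72 - 1*0) = 3*(72 + 0) = 3*72 = 216)
√(21975 + N(B(M(6, -2)))) = √(21975 + 216) = √22191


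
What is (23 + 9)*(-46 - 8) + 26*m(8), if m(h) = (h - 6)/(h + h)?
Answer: -6899/4 ≈ -1724.8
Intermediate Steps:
m(h) = (-6 + h)/(2*h) (m(h) = (-6 + h)/((2*h)) = (-6 + h)*(1/(2*h)) = (-6 + h)/(2*h))
(23 + 9)*(-46 - 8) + 26*m(8) = (23 + 9)*(-46 - 8) + 26*((½)*(-6 + 8)/8) = 32*(-54) + 26*((½)*(⅛)*2) = -1728 + 26*(⅛) = -1728 + 13/4 = -6899/4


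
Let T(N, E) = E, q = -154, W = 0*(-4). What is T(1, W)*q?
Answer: 0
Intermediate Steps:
W = 0
T(1, W)*q = 0*(-154) = 0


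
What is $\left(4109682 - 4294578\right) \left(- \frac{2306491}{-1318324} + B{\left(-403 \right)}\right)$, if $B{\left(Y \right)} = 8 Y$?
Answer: $\frac{196358169209040}{329581} \approx 5.9578 \cdot 10^{8}$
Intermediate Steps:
$\left(4109682 - 4294578\right) \left(- \frac{2306491}{-1318324} + B{\left(-403 \right)}\right) = \left(4109682 - 4294578\right) \left(- \frac{2306491}{-1318324} + 8 \left(-403\right)\right) = - 184896 \left(\left(-2306491\right) \left(- \frac{1}{1318324}\right) - 3224\right) = - 184896 \left(\frac{2306491}{1318324} - 3224\right) = \left(-184896\right) \left(- \frac{4247970085}{1318324}\right) = \frac{196358169209040}{329581}$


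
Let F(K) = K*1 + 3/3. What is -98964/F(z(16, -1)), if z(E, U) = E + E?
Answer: -32988/11 ≈ -2998.9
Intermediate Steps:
z(E, U) = 2*E
F(K) = 1 + K (F(K) = K + 3*(⅓) = K + 1 = 1 + K)
-98964/F(z(16, -1)) = -98964/(1 + 2*16) = -98964/(1 + 32) = -98964/33 = -98964*1/33 = -32988/11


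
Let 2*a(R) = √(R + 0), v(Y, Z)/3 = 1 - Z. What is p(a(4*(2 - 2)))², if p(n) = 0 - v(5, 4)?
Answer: 81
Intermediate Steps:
v(Y, Z) = 3 - 3*Z (v(Y, Z) = 3*(1 - Z) = 3 - 3*Z)
a(R) = √R/2 (a(R) = √(R + 0)/2 = √R/2)
p(n) = 9 (p(n) = 0 - (3 - 3*4) = 0 - (3 - 12) = 0 - 1*(-9) = 0 + 9 = 9)
p(a(4*(2 - 2)))² = 9² = 81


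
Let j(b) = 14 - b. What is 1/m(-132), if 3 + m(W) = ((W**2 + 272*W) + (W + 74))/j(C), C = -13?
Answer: -27/18619 ≈ -0.0014501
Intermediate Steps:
m(W) = -7/27 + W**2/27 + 91*W/9 (m(W) = -3 + ((W**2 + 272*W) + (W + 74))/(14 - 1*(-13)) = -3 + ((W**2 + 272*W) + (74 + W))/(14 + 13) = -3 + (74 + W**2 + 273*W)/27 = -3 + (74 + W**2 + 273*W)*(1/27) = -3 + (74/27 + W**2/27 + 91*W/9) = -7/27 + W**2/27 + 91*W/9)
1/m(-132) = 1/(-7/27 + (1/27)*(-132)**2 + (91/9)*(-132)) = 1/(-7/27 + (1/27)*17424 - 4004/3) = 1/(-7/27 + 1936/3 - 4004/3) = 1/(-18619/27) = -27/18619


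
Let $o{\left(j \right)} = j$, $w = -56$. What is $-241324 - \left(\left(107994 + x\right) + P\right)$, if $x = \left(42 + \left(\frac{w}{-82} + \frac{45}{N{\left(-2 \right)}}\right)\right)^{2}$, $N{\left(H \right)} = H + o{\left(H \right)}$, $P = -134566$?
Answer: $- \frac{5802543817}{26896} \approx -2.1574 \cdot 10^{5}$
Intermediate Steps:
$N{\left(H \right)} = 2 H$ ($N{\left(H \right)} = H + H = 2 H$)
$x = \frac{26574025}{26896}$ ($x = \left(42 + \left(- \frac{56}{-82} + \frac{45}{2 \left(-2\right)}\right)\right)^{2} = \left(42 + \left(\left(-56\right) \left(- \frac{1}{82}\right) + \frac{45}{-4}\right)\right)^{2} = \left(42 + \left(\frac{28}{41} + 45 \left(- \frac{1}{4}\right)\right)\right)^{2} = \left(42 + \left(\frac{28}{41} - \frac{45}{4}\right)\right)^{2} = \left(42 - \frac{1733}{164}\right)^{2} = \left(\frac{5155}{164}\right)^{2} = \frac{26574025}{26896} \approx 988.03$)
$-241324 - \left(\left(107994 + x\right) + P\right) = -241324 - \left(\left(107994 + \frac{26574025}{26896}\right) - 134566\right) = -241324 - \left(\frac{2931180649}{26896} - 134566\right) = -241324 - - \frac{688106487}{26896} = -241324 + \frac{688106487}{26896} = - \frac{5802543817}{26896}$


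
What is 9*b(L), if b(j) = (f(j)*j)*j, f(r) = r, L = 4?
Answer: 576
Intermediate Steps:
b(j) = j³ (b(j) = (j*j)*j = j²*j = j³)
9*b(L) = 9*4³ = 9*64 = 576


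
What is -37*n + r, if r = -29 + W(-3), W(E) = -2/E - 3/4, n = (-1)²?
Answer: -793/12 ≈ -66.083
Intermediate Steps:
n = 1
W(E) = -¾ - 2/E (W(E) = -2/E - 3*¼ = -2/E - ¾ = -¾ - 2/E)
r = -349/12 (r = -29 + (-¾ - 2/(-3)) = -29 + (-¾ - 2*(-⅓)) = -29 + (-¾ + ⅔) = -29 - 1/12 = -349/12 ≈ -29.083)
-37*n + r = -37*1 - 349/12 = -37 - 349/12 = -793/12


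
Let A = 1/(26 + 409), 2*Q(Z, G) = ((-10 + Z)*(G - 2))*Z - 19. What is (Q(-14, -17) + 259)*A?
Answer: -1177/174 ≈ -6.7644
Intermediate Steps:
Q(Z, G) = -19/2 + Z*(-10 + Z)*(-2 + G)/2 (Q(Z, G) = (((-10 + Z)*(G - 2))*Z - 19)/2 = (((-10 + Z)*(-2 + G))*Z - 19)/2 = (Z*(-10 + Z)*(-2 + G) - 19)/2 = (-19 + Z*(-10 + Z)*(-2 + G))/2 = -19/2 + Z*(-10 + Z)*(-2 + G)/2)
A = 1/435 ≈ 0.0022989
(Q(-14, -17) + 259)*A = ((-19/2 - 1*(-14)**2 + 10*(-14) + (1/2)*(-17)*(-14)**2 - 5*(-17)*(-14)) + 259)*(1/435) = ((-19/2 - 1*196 - 140 + (1/2)*(-17)*196 - 1190) + 259)*(1/435) = ((-19/2 - 196 - 140 - 1666 - 1190) + 259)*(1/435) = (-6403/2 + 259)*(1/435) = -5885/2*1/435 = -1177/174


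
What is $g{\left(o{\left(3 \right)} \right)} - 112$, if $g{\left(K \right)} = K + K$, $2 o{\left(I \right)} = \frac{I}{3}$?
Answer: $-111$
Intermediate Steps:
$o{\left(I \right)} = \frac{I}{6}$ ($o{\left(I \right)} = \frac{I \frac{1}{3}}{2} = \frac{\frac{1}{3} I}{2} = \frac{I}{6}$)
$g{\left(K \right)} = 2 K$
$g{\left(o{\left(3 \right)} \right)} - 112 = 2 \cdot \frac{1}{6} \cdot 3 - 112 = 2 \cdot \frac{1}{2} - 112 = 1 - 112 = -111$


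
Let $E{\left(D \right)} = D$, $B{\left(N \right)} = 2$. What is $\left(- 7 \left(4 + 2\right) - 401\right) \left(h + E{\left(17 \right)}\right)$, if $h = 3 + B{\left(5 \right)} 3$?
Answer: $-11518$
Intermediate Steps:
$h = 9$ ($h = 3 + 2 \cdot 3 = 3 + 6 = 9$)
$\left(- 7 \left(4 + 2\right) - 401\right) \left(h + E{\left(17 \right)}\right) = \left(- 7 \left(4 + 2\right) - 401\right) \left(9 + 17\right) = \left(\left(-7\right) 6 - 401\right) 26 = \left(-42 - 401\right) 26 = \left(-443\right) 26 = -11518$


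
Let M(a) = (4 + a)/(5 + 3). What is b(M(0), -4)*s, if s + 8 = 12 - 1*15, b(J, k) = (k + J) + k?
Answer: 165/2 ≈ 82.500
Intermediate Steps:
M(a) = 1/2 + a/8 (M(a) = (4 + a)/8 = 1/2 + a/8)
b(J, k) = J + 2*k (b(J, k) = (J + k) + k = J + 2*k)
s = -11 (s = -8 + (12 - 1*15) = -8 + (12 - 15) = -8 - 3 = -11)
b(M(0), -4)*s = ((1/2 + (1/8)*0) + 2*(-4))*(-11) = ((1/2 + 0) - 8)*(-11) = (1/2 - 8)*(-11) = -15/2*(-11) = 165/2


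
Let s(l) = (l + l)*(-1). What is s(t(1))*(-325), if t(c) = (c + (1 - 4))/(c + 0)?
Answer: -1300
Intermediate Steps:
t(c) = (-3 + c)/c (t(c) = (c - 3)/c = (-3 + c)/c)
s(l) = -2*l (s(l) = (2*l)*(-1) = -2*l)
s(t(1))*(-325) = -2*(-3 + 1)/1*(-325) = -2*(-2)*(-325) = 4*(-325) = -1300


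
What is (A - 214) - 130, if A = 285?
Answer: -59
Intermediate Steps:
(A - 214) - 130 = (285 - 214) - 130 = 71 - 130 = -59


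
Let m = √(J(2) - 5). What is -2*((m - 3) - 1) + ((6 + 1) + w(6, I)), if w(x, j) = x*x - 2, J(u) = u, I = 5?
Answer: 49 - 2*I*√3 ≈ 49.0 - 3.4641*I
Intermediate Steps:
w(x, j) = -2 + x² (w(x, j) = x² - 2 = -2 + x²)
m = I*√3 (m = √(2 - 5) = √(-3) = I*√3 ≈ 1.732*I)
-2*((m - 3) - 1) + ((6 + 1) + w(6, I)) = -2*((I*√3 - 3) - 1) + ((6 + 1) + (-2 + 6²)) = -2*((-3 + I*√3) - 1) + (7 + (-2 + 36)) = -2*(-4 + I*√3) + (7 + 34) = (8 - 2*I*√3) + 41 = 49 - 2*I*√3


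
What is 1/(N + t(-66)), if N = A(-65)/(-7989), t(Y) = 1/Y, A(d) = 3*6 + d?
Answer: -58586/543 ≈ -107.89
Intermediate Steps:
A(d) = 18 + d
N = 47/7989 (N = (18 - 65)/(-7989) = -47*(-1/7989) = 47/7989 ≈ 0.0058831)
1/(N + t(-66)) = 1/(47/7989 + 1/(-66)) = 1/(47/7989 - 1/66) = 1/(-543/58586) = -58586/543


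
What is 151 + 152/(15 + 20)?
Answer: 5437/35 ≈ 155.34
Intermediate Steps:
151 + 152/(15 + 20) = 151 + 152/35 = 5437/35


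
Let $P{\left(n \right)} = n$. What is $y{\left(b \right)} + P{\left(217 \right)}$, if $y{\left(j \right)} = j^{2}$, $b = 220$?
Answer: $48617$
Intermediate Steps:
$y{\left(b \right)} + P{\left(217 \right)} = 220^{2} + 217 = 48400 + 217 = 48617$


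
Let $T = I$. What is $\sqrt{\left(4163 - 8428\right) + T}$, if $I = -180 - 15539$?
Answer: $4 i \sqrt{1249} \approx 141.36 i$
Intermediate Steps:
$I = -15719$ ($I = -180 - 15539 = -15719$)
$T = -15719$
$\sqrt{\left(4163 - 8428\right) + T} = \sqrt{\left(4163 - 8428\right) - 15719} = \sqrt{-4265 - 15719} = \sqrt{-19984} = 4 i \sqrt{1249}$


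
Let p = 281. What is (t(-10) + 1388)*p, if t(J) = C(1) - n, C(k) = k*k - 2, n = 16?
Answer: 385251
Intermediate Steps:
C(k) = -2 + k² (C(k) = k² - 2 = -2 + k²)
t(J) = -17 (t(J) = (-2 + 1²) - 1*16 = (-2 + 1) - 16 = -1 - 16 = -17)
(t(-10) + 1388)*p = (-17 + 1388)*281 = 1371*281 = 385251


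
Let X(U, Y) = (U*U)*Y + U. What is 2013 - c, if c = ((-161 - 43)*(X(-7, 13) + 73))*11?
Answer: 1579545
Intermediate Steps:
X(U, Y) = U + Y*U**2 (X(U, Y) = U**2*Y + U = Y*U**2 + U = U + Y*U**2)
c = -1577532 (c = ((-161 - 43)*(-7*(1 - 7*13) + 73))*11 = -204*(-7*(1 - 91) + 73)*11 = -204*(-7*(-90) + 73)*11 = -204*(630 + 73)*11 = -204*703*11 = -143412*11 = -1577532)
2013 - c = 2013 - 1*(-1577532) = 2013 + 1577532 = 1579545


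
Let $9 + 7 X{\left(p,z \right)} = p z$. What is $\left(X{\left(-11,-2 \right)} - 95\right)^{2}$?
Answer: $\frac{425104}{49} \approx 8675.6$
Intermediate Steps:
$X{\left(p,z \right)} = - \frac{9}{7} + \frac{p z}{7}$
$\left(X{\left(-11,-2 \right)} - 95\right)^{2} = \left(\left(- \frac{9}{7} + \frac{1}{7} \left(-11\right) \left(-2\right)\right) - 95\right)^{2} = \left(\left(- \frac{9}{7} + \frac{22}{7}\right) - 95\right)^{2} = \left(\frac{13}{7} - 95\right)^{2} = \left(- \frac{652}{7}\right)^{2} = \frac{425104}{49}$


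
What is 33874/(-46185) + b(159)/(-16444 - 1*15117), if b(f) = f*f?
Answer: -2236700299/1457644785 ≈ -1.5345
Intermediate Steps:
b(f) = f²
33874/(-46185) + b(159)/(-16444 - 1*15117) = 33874/(-46185) + 159²/(-16444 - 1*15117) = 33874*(-1/46185) + 25281/(-16444 - 15117) = -33874/46185 + 25281/(-31561) = -33874/46185 + 25281*(-1/31561) = -33874/46185 - 25281/31561 = -2236700299/1457644785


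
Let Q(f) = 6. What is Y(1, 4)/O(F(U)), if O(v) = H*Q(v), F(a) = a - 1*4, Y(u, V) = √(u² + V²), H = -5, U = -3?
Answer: -√17/30 ≈ -0.13744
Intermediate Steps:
Y(u, V) = √(V² + u²)
F(a) = -4 + a (F(a) = a - 4 = -4 + a)
O(v) = -30 (O(v) = -5*6 = -30)
Y(1, 4)/O(F(U)) = √(4² + 1²)/(-30) = √(16 + 1)*(-1/30) = √17*(-1/30) = -√17/30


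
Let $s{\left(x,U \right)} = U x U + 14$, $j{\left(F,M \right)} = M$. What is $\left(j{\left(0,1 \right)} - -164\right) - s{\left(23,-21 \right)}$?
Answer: $-9992$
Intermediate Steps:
$s{\left(x,U \right)} = 14 + x U^{2}$ ($s{\left(x,U \right)} = x U^{2} + 14 = 14 + x U^{2}$)
$\left(j{\left(0,1 \right)} - -164\right) - s{\left(23,-21 \right)} = \left(1 - -164\right) - \left(14 + 23 \left(-21\right)^{2}\right) = \left(1 + 164\right) - \left(14 + 23 \cdot 441\right) = 165 - \left(14 + 10143\right) = 165 - 10157 = -9992$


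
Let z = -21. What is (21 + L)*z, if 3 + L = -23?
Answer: 105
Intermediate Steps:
L = -26 (L = -3 - 23 = -26)
(21 + L)*z = (21 - 26)*(-21) = -5*(-21) = 105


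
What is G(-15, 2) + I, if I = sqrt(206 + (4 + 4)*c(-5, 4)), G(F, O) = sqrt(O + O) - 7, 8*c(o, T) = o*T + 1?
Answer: -5 + sqrt(187) ≈ 8.6748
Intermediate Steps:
c(o, T) = 1/8 + T*o/8 (c(o, T) = (o*T + 1)/8 = (T*o + 1)/8 = (1 + T*o)/8 = 1/8 + T*o/8)
G(F, O) = -7 + sqrt(2)*sqrt(O) (G(F, O) = sqrt(2*O) - 7 = sqrt(2)*sqrt(O) - 7 = -7 + sqrt(2)*sqrt(O))
I = sqrt(187) (I = sqrt(206 + (4 + 4)*(1/8 + (1/8)*4*(-5))) = sqrt(206 + 8*(1/8 - 5/2)) = sqrt(206 + 8*(-19/8)) = sqrt(206 - 19) = sqrt(187) ≈ 13.675)
G(-15, 2) + I = (-7 + sqrt(2)*sqrt(2)) + sqrt(187) = (-7 + 2) + sqrt(187) = -5 + sqrt(187)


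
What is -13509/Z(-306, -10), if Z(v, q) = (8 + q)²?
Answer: -13509/4 ≈ -3377.3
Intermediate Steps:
-13509/Z(-306, -10) = -13509/(8 - 10)² = -13509/((-2)²) = -13509/4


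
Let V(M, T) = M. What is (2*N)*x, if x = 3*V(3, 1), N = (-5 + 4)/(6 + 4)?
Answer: -9/5 ≈ -1.8000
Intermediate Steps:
N = -⅒ (N = -1/10 = -1*⅒ = -⅒ ≈ -0.10000)
x = 9 (x = 3*3 = 9)
(2*N)*x = (2*(-⅒))*9 = -⅕*9 = -9/5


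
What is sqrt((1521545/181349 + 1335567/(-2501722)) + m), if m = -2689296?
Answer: I*sqrt(11296650247068649209891744482)/64812111854 ≈ 1639.9*I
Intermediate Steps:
sqrt((1521545/181349 + 1335567/(-2501722)) + m) = sqrt((1521545/181349 + 1335567/(-2501722)) - 2689296) = sqrt((1521545*(1/181349) + 1335567*(-1/2501722)) - 2689296) = sqrt((1521545/181349 - 1335567/2501722) - 2689296) = sqrt(3564278860607/453684782978 - 2689296) = sqrt(-1220089107844742881/453684782978) = I*sqrt(11296650247068649209891744482)/64812111854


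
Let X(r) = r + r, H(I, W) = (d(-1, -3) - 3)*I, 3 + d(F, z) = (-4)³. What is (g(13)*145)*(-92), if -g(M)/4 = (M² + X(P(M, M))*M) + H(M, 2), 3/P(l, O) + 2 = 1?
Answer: -43701840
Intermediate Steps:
d(F, z) = -67 (d(F, z) = -3 + (-4)³ = -3 - 64 = -67)
P(l, O) = -3 (P(l, O) = 3/(-2 + 1) = 3/(-1) = 3*(-1) = -3)
H(I, W) = -70*I (H(I, W) = (-67 - 3)*I = -70*I)
X(r) = 2*r
g(M) = -4*M² + 304*M (g(M) = -4*((M² + (2*(-3))*M) - 70*M) = -4*((M² - 6*M) - 70*M) = -4*(M² - 76*M) = -4*M² + 304*M)
(g(13)*145)*(-92) = ((4*13*(76 - 1*13))*145)*(-92) = ((4*13*(76 - 13))*145)*(-92) = ((4*13*63)*145)*(-92) = (3276*145)*(-92) = 475020*(-92) = -43701840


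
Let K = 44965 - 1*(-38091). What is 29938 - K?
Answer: -53118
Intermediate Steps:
K = 83056 (K = 44965 + 38091 = 83056)
29938 - K = 29938 - 1*83056 = 29938 - 83056 = -53118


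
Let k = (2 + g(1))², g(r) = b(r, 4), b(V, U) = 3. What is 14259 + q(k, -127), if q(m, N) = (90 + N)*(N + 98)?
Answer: 15332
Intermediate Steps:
g(r) = 3
k = 25 (k = (2 + 3)² = 5² = 25)
q(m, N) = (90 + N)*(98 + N)
14259 + q(k, -127) = 14259 + (8820 + (-127)² + 188*(-127)) = 14259 + (8820 + 16129 - 23876) = 14259 + 1073 = 15332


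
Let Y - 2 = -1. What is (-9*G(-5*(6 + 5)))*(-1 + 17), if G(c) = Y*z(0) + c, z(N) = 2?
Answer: 7632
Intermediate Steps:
Y = 1 (Y = 2 - 1 = 1)
G(c) = 2 + c (G(c) = 1*2 + c = 2 + c)
(-9*G(-5*(6 + 5)))*(-1 + 17) = (-9*(2 - 5*(6 + 5)))*(-1 + 17) = -9*(2 - 5*11)*16 = -9*(2 - 55)*16 = -9*(-53)*16 = 477*16 = 7632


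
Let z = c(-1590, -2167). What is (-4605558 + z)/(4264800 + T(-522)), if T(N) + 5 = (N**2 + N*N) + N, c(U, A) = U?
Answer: -4607148/4809241 ≈ -0.95798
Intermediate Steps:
T(N) = -5 + N + 2*N**2 (T(N) = -5 + ((N**2 + N*N) + N) = -5 + ((N**2 + N**2) + N) = -5 + (2*N**2 + N) = -5 + (N + 2*N**2) = -5 + N + 2*N**2)
z = -1590
(-4605558 + z)/(4264800 + T(-522)) = (-4605558 - 1590)/(4264800 + (-5 - 522 + 2*(-522)**2)) = -4607148/(4264800 + (-5 - 522 + 2*272484)) = -4607148/(4264800 + (-5 - 522 + 544968)) = -4607148/(4264800 + 544441) = -4607148/4809241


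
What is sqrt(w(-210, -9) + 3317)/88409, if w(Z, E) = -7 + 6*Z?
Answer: 5*sqrt(82)/88409 ≈ 0.00051213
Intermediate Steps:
sqrt(w(-210, -9) + 3317)/88409 = sqrt((-7 + 6*(-210)) + 3317)/88409 = sqrt((-7 - 1260) + 3317)*(1/88409) = sqrt(-1267 + 3317)*(1/88409) = sqrt(2050)*(1/88409) = (5*sqrt(82))*(1/88409) = 5*sqrt(82)/88409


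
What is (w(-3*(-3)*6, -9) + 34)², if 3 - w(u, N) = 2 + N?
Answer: 1936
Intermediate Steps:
w(u, N) = 1 - N (w(u, N) = 3 - (2 + N) = 3 + (-2 - N) = 1 - N)
(w(-3*(-3)*6, -9) + 34)² = ((1 - 1*(-9)) + 34)² = ((1 + 9) + 34)² = (10 + 34)² = 44² = 1936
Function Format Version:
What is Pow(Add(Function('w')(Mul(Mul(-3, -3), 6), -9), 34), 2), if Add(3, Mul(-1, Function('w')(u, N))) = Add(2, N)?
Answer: 1936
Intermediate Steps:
Function('w')(u, N) = Add(1, Mul(-1, N)) (Function('w')(u, N) = Add(3, Mul(-1, Add(2, N))) = Add(3, Add(-2, Mul(-1, N))) = Add(1, Mul(-1, N)))
Pow(Add(Function('w')(Mul(Mul(-3, -3), 6), -9), 34), 2) = Pow(Add(Add(1, Mul(-1, -9)), 34), 2) = Pow(Add(Add(1, 9), 34), 2) = Pow(Add(10, 34), 2) = Pow(44, 2) = 1936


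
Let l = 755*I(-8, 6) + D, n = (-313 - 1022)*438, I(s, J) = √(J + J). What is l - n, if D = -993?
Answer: 583737 + 1510*√3 ≈ 5.8635e+5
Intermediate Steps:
I(s, J) = √2*√J (I(s, J) = √(2*J) = √2*√J)
n = -584730 (n = -1335*438 = -584730)
l = -993 + 1510*√3 (l = 755*(√2*√6) - 993 = 755*(2*√3) - 993 = 1510*√3 - 993 = -993 + 1510*√3 ≈ 1622.4)
l - n = (-993 + 1510*√3) - 1*(-584730) = (-993 + 1510*√3) + 584730 = 583737 + 1510*√3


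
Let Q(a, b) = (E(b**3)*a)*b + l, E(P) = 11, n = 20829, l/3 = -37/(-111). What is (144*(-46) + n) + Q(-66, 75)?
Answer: -40244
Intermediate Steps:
l = 1 (l = 3*(-37/(-111)) = 3*(-37*(-1/111)) = 3*(1/3) = 1)
Q(a, b) = 1 + 11*a*b (Q(a, b) = (11*a)*b + 1 = 11*a*b + 1 = 1 + 11*a*b)
(144*(-46) + n) + Q(-66, 75) = (144*(-46) + 20829) + (1 + 11*(-66)*75) = (-6624 + 20829) + (1 - 54450) = 14205 - 54449 = -40244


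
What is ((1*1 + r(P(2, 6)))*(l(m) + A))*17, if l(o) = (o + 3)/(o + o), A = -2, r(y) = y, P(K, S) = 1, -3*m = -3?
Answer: 0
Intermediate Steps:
m = 1 (m = -⅓*(-3) = 1)
l(o) = (3 + o)/(2*o) (l(o) = (3 + o)/((2*o)) = (3 + o)*(1/(2*o)) = (3 + o)/(2*o))
((1*1 + r(P(2, 6)))*(l(m) + A))*17 = ((1*1 + 1)*((½)*(3 + 1)/1 - 2))*17 = ((1 + 1)*((½)*1*4 - 2))*17 = (2*(2 - 2))*17 = (2*0)*17 = 0*17 = 0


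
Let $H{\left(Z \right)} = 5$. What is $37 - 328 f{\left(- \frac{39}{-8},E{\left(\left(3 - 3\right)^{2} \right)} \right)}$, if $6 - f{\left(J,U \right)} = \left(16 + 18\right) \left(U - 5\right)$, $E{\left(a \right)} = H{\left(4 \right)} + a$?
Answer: $-1931$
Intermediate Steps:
$E{\left(a \right)} = 5 + a$
$f{\left(J,U \right)} = 176 - 34 U$ ($f{\left(J,U \right)} = 6 - \left(16 + 18\right) \left(U - 5\right) = 6 - 34 \left(-5 + U\right) = 6 - \left(-170 + 34 U\right) = 176 - 34 U$)
$37 - 328 f{\left(- \frac{39}{-8},E{\left(\left(3 - 3\right)^{2} \right)} \right)} = 37 - 328 \left(176 - 34 \left(5 + \left(3 - 3\right)^{2}\right)\right) = 37 - 328 \left(176 - 34 \left(5 + 0^{2}\right)\right) = 37 - 328 \left(176 - 34 \left(5 + 0\right)\right) = 37 - 328 \left(176 - 170\right) = 37 - 1968 = -1931$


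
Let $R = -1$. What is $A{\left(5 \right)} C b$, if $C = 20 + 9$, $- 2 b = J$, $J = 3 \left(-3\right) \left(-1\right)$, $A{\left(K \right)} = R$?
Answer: $\frac{261}{2} \approx 130.5$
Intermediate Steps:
$A{\left(K \right)} = -1$
$J = 9$ ($J = \left(-9\right) \left(-1\right) = 9$)
$b = - \frac{9}{2}$ ($b = \left(- \frac{1}{2}\right) 9 = - \frac{9}{2} \approx -4.5$)
$C = 29$
$A{\left(5 \right)} C b = \left(-1\right) 29 \left(- \frac{9}{2}\right) = \left(-29\right) \left(- \frac{9}{2}\right) = \frac{261}{2}$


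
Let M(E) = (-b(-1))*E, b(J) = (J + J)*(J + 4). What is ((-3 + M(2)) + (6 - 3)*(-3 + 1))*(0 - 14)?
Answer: -42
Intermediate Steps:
b(J) = 2*J*(4 + J) (b(J) = (2*J)*(4 + J) = 2*J*(4 + J))
M(E) = 6*E (M(E) = (-2*(-1)*(4 - 1))*E = (-2*(-1)*3)*E = (-1*(-6))*E = 6*E)
((-3 + M(2)) + (6 - 3)*(-3 + 1))*(0 - 14) = ((-3 + 6*2) + (6 - 3)*(-3 + 1))*(0 - 14) = ((-3 + 12) + 3*(-2))*(-14) = (9 - 6)*(-14) = 3*(-14) = -42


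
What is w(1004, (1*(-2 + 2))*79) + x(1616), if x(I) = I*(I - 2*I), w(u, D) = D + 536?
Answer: -2610920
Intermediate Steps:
w(u, D) = 536 + D
x(I) = -I**2 (x(I) = I*(-I) = -I**2)
w(1004, (1*(-2 + 2))*79) + x(1616) = (536 + (1*(-2 + 2))*79) - 1*1616**2 = (536 + (1*0)*79) - 1*2611456 = (536 + 0*79) - 2611456 = (536 + 0) - 2611456 = 536 - 2611456 = -2610920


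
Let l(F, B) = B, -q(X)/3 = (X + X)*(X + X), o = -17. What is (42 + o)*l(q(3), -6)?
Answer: -150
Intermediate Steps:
q(X) = -12*X² (q(X) = -3*(X + X)*(X + X) = -3*2*X*2*X = -12*X²)
(42 + o)*l(q(3), -6) = (42 - 17)*(-6) = 25*(-6) = -150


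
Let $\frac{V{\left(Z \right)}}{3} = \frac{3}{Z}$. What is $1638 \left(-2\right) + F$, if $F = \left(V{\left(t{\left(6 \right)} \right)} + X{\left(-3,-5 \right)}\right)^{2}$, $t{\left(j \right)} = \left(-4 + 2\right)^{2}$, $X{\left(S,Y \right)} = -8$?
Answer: $- \frac{51887}{16} \approx -3242.9$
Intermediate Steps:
$t{\left(j \right)} = 4$ ($t{\left(j \right)} = \left(-2\right)^{2} = 4$)
$V{\left(Z \right)} = \frac{9}{Z}$ ($V{\left(Z \right)} = 3 \frac{3}{Z} = \frac{9}{Z}$)
$F = \frac{529}{16}$ ($F = \left(\frac{9}{4} - 8\right)^{2} = \left(- \frac{23}{4}\right)^{2} = \frac{529}{16} \approx 33.063$)
$1638 \left(-2\right) + F = 1638 \left(-2\right) + \frac{529}{16} = -3276 + \frac{529}{16} = - \frac{51887}{16}$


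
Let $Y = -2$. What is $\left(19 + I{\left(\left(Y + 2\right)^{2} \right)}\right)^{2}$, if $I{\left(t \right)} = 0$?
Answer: $361$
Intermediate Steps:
$\left(19 + I{\left(\left(Y + 2\right)^{2} \right)}\right)^{2} = \left(19 + 0\right)^{2} = 19^{2} = 361$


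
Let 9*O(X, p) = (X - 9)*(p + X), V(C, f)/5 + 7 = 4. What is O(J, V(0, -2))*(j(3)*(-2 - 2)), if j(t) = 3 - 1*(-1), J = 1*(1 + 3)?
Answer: -880/9 ≈ -97.778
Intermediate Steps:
V(C, f) = -15 (V(C, f) = -35 + 5*4 = -35 + 20 = -15)
J = 4 (J = 1*4 = 4)
O(X, p) = (-9 + X)*(X + p)/9 (O(X, p) = ((X - 9)*(p + X))/9 = ((-9 + X)*(X + p))/9 = (-9 + X)*(X + p)/9)
j(t) = 4 (j(t) = 3 + 1 = 4)
O(J, V(0, -2))*(j(3)*(-2 - 2)) = (-1*4 - 1*(-15) + (⅑)*4² + (⅑)*4*(-15))*(4*(-2 - 2)) = (-4 + 15 + (⅑)*16 - 20/3)*(4*(-4)) = (-4 + 15 + 16/9 - 20/3)*(-16) = (55/9)*(-16) = -880/9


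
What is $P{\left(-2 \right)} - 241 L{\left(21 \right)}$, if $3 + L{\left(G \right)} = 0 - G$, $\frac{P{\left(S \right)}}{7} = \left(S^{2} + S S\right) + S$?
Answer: $5826$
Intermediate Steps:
$P{\left(S \right)} = 7 S + 14 S^{2}$ ($P{\left(S \right)} = 7 \left(\left(S^{2} + S S\right) + S\right) = 7 \left(\left(S^{2} + S^{2}\right) + S\right) = 7 \left(2 S^{2} + S\right) = 7 \left(S + 2 S^{2}\right) = 7 S + 14 S^{2}$)
$L{\left(G \right)} = -3 - G$ ($L{\left(G \right)} = -3 + \left(0 - G\right) = -3 - G$)
$P{\left(-2 \right)} - 241 L{\left(21 \right)} = 7 \left(-2\right) \left(1 + 2 \left(-2\right)\right) - 241 \left(-3 - 21\right) = 7 \left(-2\right) \left(1 - 4\right) - 241 \left(-3 - 21\right) = 7 \left(-2\right) \left(-3\right) - -5784 = 42 + 5784 = 5826$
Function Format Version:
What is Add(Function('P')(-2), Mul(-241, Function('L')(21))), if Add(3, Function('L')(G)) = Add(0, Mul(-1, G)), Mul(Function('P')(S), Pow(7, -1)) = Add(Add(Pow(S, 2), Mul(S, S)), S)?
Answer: 5826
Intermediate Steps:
Function('P')(S) = Add(Mul(7, S), Mul(14, Pow(S, 2))) (Function('P')(S) = Mul(7, Add(Add(Pow(S, 2), Mul(S, S)), S)) = Mul(7, Add(Add(Pow(S, 2), Pow(S, 2)), S)) = Mul(7, Add(Mul(2, Pow(S, 2)), S)) = Mul(7, Add(S, Mul(2, Pow(S, 2)))) = Add(Mul(7, S), Mul(14, Pow(S, 2))))
Function('L')(G) = Add(-3, Mul(-1, G)) (Function('L')(G) = Add(-3, Add(0, Mul(-1, G))) = Add(-3, Mul(-1, G)))
Add(Function('P')(-2), Mul(-241, Function('L')(21))) = Add(Mul(7, -2, Add(1, Mul(2, -2))), Mul(-241, Add(-3, Mul(-1, 21)))) = Add(Mul(7, -2, Add(1, -4)), Mul(-241, Add(-3, -21))) = Add(Mul(7, -2, -3), Mul(-241, -24)) = Add(42, 5784) = 5826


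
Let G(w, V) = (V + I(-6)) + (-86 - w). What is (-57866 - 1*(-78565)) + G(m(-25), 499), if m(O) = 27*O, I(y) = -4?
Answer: 21783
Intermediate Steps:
G(w, V) = -90 + V - w (G(w, V) = (V - 4) + (-86 - w) = (-4 + V) + (-86 - w) = -90 + V - w)
(-57866 - 1*(-78565)) + G(m(-25), 499) = (-57866 - 1*(-78565)) + (-90 + 499 - 27*(-25)) = (-57866 + 78565) + (-90 + 499 - 1*(-675)) = 20699 + (-90 + 499 + 675) = 20699 + 1084 = 21783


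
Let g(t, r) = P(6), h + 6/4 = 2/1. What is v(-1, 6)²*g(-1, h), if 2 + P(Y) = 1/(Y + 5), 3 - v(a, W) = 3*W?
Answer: -4725/11 ≈ -429.55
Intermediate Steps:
h = ½ (h = -3/2 + 2/1 = -3/2 + 2*1 = -3/2 + 2 = ½ ≈ 0.50000)
v(a, W) = 3 - 3*W
P(Y) = -2 + 1/(5 + Y) (P(Y) = -2 + 1/(Y + 5) = -2 + 1/(5 + Y))
g(t, r) = -21/11 (g(t, r) = (-9 - 2*6)/(5 + 6) = (-9 - 12)/11 = (1/11)*(-21) = -21/11)
v(-1, 6)²*g(-1, h) = (3 - 3*6)²*(-21/11) = (3 - 18)²*(-21/11) = (-15)²*(-21/11) = 225*(-21/11) = -4725/11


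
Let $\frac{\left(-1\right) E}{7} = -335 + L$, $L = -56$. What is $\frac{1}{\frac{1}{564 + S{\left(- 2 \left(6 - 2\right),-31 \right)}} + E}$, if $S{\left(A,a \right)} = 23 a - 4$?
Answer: $\frac{153}{418760} \approx 0.00036536$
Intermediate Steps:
$S{\left(A,a \right)} = -4 + 23 a$
$E = 2737$ ($E = - 7 \left(-335 - 56\right) = \left(-7\right) \left(-391\right) = 2737$)
$\frac{1}{\frac{1}{564 + S{\left(- 2 \left(6 - 2\right),-31 \right)}} + E} = \frac{1}{\frac{1}{564 + \left(-4 + 23 \left(-31\right)\right)} + 2737} = \frac{1}{\frac{1}{564 - 717} + 2737} = \frac{1}{\frac{1}{-153} + 2737} = \frac{1}{- \frac{1}{153} + 2737} = \frac{1}{\frac{418760}{153}} = \frac{153}{418760}$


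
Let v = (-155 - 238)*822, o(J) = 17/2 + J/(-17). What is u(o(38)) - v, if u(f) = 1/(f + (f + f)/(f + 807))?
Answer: 635770670632/1968049 ≈ 3.2305e+5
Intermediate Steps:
o(J) = 17/2 - J/17 (o(J) = 17*(½) + J*(-1/17) = 17/2 - J/17)
u(f) = 1/(f + 2*f/(807 + f)) (u(f) = 1/(f + (2*f)/(807 + f)) = 1/(f + 2*f/(807 + f)))
v = -323046 (v = -393*822 = -323046)
u(o(38)) - v = (807 + (17/2 - 1/17*38))/((17/2 - 1/17*38)*(809 + (17/2 - 1/17*38))) - 1*(-323046) = (807 + (17/2 - 38/17))/((17/2 - 38/17)*(809 + (17/2 - 38/17))) + 323046 = (807 + 213/34)/((213/34)*(809 + 213/34)) + 323046 = (34/213)*(27651/34)/(27719/34) + 323046 = (34/213)*(34/27719)*(27651/34) + 323046 = 313378/1968049 + 323046 = 635770670632/1968049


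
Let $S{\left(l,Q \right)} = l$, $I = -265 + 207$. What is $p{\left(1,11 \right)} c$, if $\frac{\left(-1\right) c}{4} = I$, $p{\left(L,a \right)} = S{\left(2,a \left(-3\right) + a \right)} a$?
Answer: $5104$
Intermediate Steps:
$I = -58$
$p{\left(L,a \right)} = 2 a$
$c = 232$ ($c = \left(-4\right) \left(-58\right) = 232$)
$p{\left(1,11 \right)} c = 2 \cdot 11 \cdot 232 = 22 \cdot 232 = 5104$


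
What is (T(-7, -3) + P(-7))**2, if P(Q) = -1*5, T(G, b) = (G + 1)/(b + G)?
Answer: 484/25 ≈ 19.360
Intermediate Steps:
T(G, b) = (1 + G)/(G + b)
P(Q) = -5
(T(-7, -3) + P(-7))**2 = ((1 - 7)/(-7 - 3) - 5)**2 = (-6/(-10) - 5)**2 = (-1/10*(-6) - 5)**2 = (3/5 - 5)**2 = (-22/5)**2 = 484/25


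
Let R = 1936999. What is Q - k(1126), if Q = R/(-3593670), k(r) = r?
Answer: -4048409419/3593670 ≈ -1126.5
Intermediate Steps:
Q = -1936999/3593670 (Q = 1936999/(-3593670) = 1936999*(-1/3593670) = -1936999/3593670 ≈ -0.53900)
Q - k(1126) = -1936999/3593670 - 1*1126 = -1936999/3593670 - 1126 = -4048409419/3593670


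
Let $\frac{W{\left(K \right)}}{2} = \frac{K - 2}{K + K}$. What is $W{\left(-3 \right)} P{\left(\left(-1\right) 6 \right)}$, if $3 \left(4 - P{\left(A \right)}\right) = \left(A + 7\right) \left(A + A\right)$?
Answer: $\frac{40}{3} \approx 13.333$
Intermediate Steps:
$W{\left(K \right)} = \frac{-2 + K}{K}$ ($W{\left(K \right)} = 2 \frac{K - 2}{K + K} = 2 \frac{-2 + K}{2 K} = \frac{-2 + K}{K}$)
$P{\left(A \right)} = 4 - \frac{2 A \left(7 + A\right)}{3}$ ($P{\left(A \right)} = 4 - \frac{\left(A + 7\right) \left(A + A\right)}{3} = 4 - \frac{\left(7 + A\right) 2 A}{3} = 4 - \frac{2 A \left(7 + A\right)}{3}$)
$W{\left(-3 \right)} P{\left(\left(-1\right) 6 \right)} = \frac{-2 - 3}{-3} \left(4 - \frac{14 \left(\left(-1\right) 6\right)}{3} - \frac{2 \left(\left(-1\right) 6\right)^{2}}{3}\right) = \left(- \frac{1}{3}\right) \left(-5\right) \left(4 - -28 - \frac{2 \left(-6\right)^{2}}{3}\right) = \frac{5 \left(4 + 28 - 24\right)}{3} = \frac{5}{3} \cdot 8 = \frac{40}{3}$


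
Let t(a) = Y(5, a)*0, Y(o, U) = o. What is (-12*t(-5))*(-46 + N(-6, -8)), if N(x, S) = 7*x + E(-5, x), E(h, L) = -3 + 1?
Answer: 0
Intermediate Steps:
E(h, L) = -2
t(a) = 0 (t(a) = 5*0 = 0)
N(x, S) = -2 + 7*x (N(x, S) = 7*x - 2 = -2 + 7*x)
(-12*t(-5))*(-46 + N(-6, -8)) = (-12*0)*(-46 + (-2 + 7*(-6))) = 0*(-46 + (-2 - 42)) = 0*(-46 - 44) = 0*(-90) = 0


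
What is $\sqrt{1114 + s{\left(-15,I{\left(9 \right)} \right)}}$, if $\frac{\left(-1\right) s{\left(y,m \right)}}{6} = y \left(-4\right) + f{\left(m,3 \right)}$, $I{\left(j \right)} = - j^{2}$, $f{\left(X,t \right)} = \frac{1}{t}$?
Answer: $4 \sqrt{47} \approx 27.423$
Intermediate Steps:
$s{\left(y,m \right)} = -2 + 24 y$ ($s{\left(y,m \right)} = - 6 \left(y \left(-4\right) + \frac{1}{3}\right) = - 6 \left(- 4 y + \frac{1}{3}\right) = - 6 \left(\frac{1}{3} - 4 y\right) = -2 + 24 y$)
$\sqrt{1114 + s{\left(-15,I{\left(9 \right)} \right)}} = \sqrt{1114 + \left(-2 + 24 \left(-15\right)\right)} = \sqrt{1114 - 362} = \sqrt{752} = 4 \sqrt{47}$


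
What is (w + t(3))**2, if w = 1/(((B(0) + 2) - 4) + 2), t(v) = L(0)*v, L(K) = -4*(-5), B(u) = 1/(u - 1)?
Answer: 3481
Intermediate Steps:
B(u) = 1/(-1 + u)
L(K) = 20
t(v) = 20*v
w = -1 (w = 1/(((1/(-1 + 0) + 2) - 4) + 2) = 1/(((1/(-1) + 2) - 4) + 2) = 1/(((-1 + 2) - 4) + 2) = 1/((1 - 4) + 2) = 1/(-3 + 2) = 1/(-1) = -1)
(w + t(3))**2 = (-1 + 20*3)**2 = (-1 + 60)**2 = 59**2 = 3481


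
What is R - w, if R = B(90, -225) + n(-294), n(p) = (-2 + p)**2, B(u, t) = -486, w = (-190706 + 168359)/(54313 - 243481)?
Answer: 5494061831/63056 ≈ 87130.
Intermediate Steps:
w = 7449/63056 (w = -22347/(-189168) = -22347*(-1/189168) = 7449/63056 ≈ 0.11813)
R = 87130 (R = -486 + (-2 - 294)**2 = -486 + (-296)**2 = -486 + 87616 = 87130)
R - w = 87130 - 1*7449/63056 = 87130 - 7449/63056 = 5494061831/63056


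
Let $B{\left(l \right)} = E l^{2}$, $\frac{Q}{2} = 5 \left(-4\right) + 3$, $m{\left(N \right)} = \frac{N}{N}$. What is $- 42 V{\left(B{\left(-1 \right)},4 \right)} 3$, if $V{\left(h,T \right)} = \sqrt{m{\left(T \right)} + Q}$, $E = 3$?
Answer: $- 126 i \sqrt{33} \approx - 723.81 i$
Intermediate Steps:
$m{\left(N \right)} = 1$
$Q = -34$ ($Q = 2 \left(5 \left(-4\right) + 3\right) = 2 \left(-20 + 3\right) = 2 \left(-17\right) = -34$)
$B{\left(l \right)} = 3 l^{2}$
$V{\left(h,T \right)} = i \sqrt{33}$ ($V{\left(h,T \right)} = \sqrt{1 - 34} = \sqrt{-33} = i \sqrt{33}$)
$- 42 V{\left(B{\left(-1 \right)},4 \right)} 3 = - 42 i \sqrt{33} \cdot 3 = - 126 i \sqrt{33}$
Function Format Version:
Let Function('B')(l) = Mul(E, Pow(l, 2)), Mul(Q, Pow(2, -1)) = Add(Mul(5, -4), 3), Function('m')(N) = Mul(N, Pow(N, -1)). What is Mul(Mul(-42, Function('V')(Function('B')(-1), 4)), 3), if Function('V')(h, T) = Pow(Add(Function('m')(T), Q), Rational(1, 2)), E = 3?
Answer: Mul(-126, I, Pow(33, Rational(1, 2))) ≈ Mul(-723.81, I)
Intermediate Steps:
Function('m')(N) = 1
Q = -34 (Q = Mul(2, Add(Mul(5, -4), 3)) = Mul(2, Add(-20, 3)) = Mul(2, -17) = -34)
Function('B')(l) = Mul(3, Pow(l, 2))
Function('V')(h, T) = Mul(I, Pow(33, Rational(1, 2))) (Function('V')(h, T) = Pow(Add(1, -34), Rational(1, 2)) = Pow(-33, Rational(1, 2)) = Mul(I, Pow(33, Rational(1, 2))))
Mul(Mul(-42, Function('V')(Function('B')(-1), 4)), 3) = Mul(Mul(-42, Mul(I, Pow(33, Rational(1, 2)))), 3) = Mul(Mul(-42, I, Pow(33, Rational(1, 2))), 3) = Mul(-126, I, Pow(33, Rational(1, 2)))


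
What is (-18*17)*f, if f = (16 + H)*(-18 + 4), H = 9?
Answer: 107100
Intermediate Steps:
f = -350 (f = (16 + 9)*(-18 + 4) = 25*(-14) = -350)
(-18*17)*f = -18*17*(-350) = -306*(-350) = 107100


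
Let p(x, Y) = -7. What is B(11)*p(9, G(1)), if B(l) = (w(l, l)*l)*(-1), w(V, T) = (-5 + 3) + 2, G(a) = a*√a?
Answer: 0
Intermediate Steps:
G(a) = a^(3/2)
w(V, T) = 0 (w(V, T) = -2 + 2 = 0)
B(l) = 0 (B(l) = (0*l)*(-1) = 0*(-1) = 0)
B(11)*p(9, G(1)) = 0*(-7) = 0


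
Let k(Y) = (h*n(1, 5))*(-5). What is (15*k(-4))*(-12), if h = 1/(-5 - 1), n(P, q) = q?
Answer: -750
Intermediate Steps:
h = -⅙ (h = 1/(-6) = -⅙ ≈ -0.16667)
k(Y) = 25/6 (k(Y) = -⅙*5*(-5) = -⅚*(-5) = 25/6)
(15*k(-4))*(-12) = (15*(25/6))*(-12) = (125/2)*(-12) = -750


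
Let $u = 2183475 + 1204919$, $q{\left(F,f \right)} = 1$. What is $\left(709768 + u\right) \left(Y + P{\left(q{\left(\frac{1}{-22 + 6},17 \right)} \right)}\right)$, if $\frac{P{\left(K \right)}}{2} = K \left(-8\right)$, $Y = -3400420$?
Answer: $-13935537598632$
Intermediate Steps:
$u = 3388394$
$P{\left(K \right)} = - 16 K$ ($P{\left(K \right)} = 2 K \left(-8\right) = 2 \left(- 8 K\right) = - 16 K$)
$\left(709768 + u\right) \left(Y + P{\left(q{\left(\frac{1}{-22 + 6},17 \right)} \right)}\right) = \left(709768 + 3388394\right) \left(-3400420 - 16\right) = 4098162 \left(-3400420 - 16\right) = 4098162 \left(-3400436\right) = -13935537598632$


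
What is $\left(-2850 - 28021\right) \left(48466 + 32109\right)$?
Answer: $-2487430825$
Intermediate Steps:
$\left(-2850 - 28021\right) \left(48466 + 32109\right) = \left(-30871\right) 80575 = -2487430825$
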